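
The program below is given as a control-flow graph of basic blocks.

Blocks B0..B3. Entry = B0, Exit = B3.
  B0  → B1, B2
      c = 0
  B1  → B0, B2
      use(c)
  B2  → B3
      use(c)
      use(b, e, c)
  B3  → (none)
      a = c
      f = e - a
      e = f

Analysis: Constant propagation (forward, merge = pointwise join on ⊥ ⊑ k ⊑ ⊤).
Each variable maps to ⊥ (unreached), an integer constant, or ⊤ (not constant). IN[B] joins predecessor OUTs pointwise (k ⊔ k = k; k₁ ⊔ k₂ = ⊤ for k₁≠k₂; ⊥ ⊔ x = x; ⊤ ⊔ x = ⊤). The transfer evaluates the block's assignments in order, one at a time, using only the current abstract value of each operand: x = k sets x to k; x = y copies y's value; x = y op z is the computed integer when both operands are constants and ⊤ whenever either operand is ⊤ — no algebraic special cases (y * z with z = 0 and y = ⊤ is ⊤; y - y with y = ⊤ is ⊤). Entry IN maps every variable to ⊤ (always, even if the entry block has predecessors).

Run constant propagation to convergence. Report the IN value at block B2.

Per-block solution:
  B0:   IN=(all ⊤)   OUT={c:0; rest ⊤}
  B1:   IN={c:0; rest ⊤}   OUT={c:0; rest ⊤}
  B2:   IN={c:0; rest ⊤}   OUT={c:0; rest ⊤}
  B3:   IN={c:0; rest ⊤}   OUT={a:0, c:0; rest ⊤}

Merge at B2: IN[B2] = OUT[B0] ⊔ OUT[B1] = {a: ⊤, b: ⊤, c: 0, d: ⊤, e: ⊤, f: ⊤}

Answer: {a: ⊤, b: ⊤, c: 0, d: ⊤, e: ⊤, f: ⊤}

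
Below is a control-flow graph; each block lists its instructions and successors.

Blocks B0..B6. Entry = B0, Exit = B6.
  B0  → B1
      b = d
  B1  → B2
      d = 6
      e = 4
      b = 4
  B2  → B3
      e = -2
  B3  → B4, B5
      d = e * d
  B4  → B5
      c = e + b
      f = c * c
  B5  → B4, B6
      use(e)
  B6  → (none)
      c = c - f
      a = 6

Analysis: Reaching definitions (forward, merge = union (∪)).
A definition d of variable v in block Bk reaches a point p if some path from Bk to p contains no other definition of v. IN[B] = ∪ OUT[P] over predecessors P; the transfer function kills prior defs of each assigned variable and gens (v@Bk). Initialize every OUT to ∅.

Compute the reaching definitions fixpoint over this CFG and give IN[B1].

Answer: {b@B0}

Trace:
Fixpoint table:
  B0:   IN={}   OUT={b@B0}
  B1:   IN={b@B0}   OUT={b@B1, d@B1, e@B1}
  B2:   IN={b@B1, d@B1, e@B1}   OUT={b@B1, d@B1, e@B2}
  B3:   IN={b@B1, d@B1, e@B2}   OUT={b@B1, d@B3, e@B2}
  B4:   IN={b@B1, c@B4, d@B3, e@B2, f@B4}   OUT={b@B1, c@B4, d@B3, e@B2, f@B4}
  B5:   IN={b@B1, c@B4, d@B3, e@B2, f@B4}   OUT={b@B1, c@B4, d@B3, e@B2, f@B4}
  B6:   IN={b@B1, c@B4, d@B3, e@B2, f@B4}   OUT={a@B6, b@B1, c@B6, d@B3, e@B2, f@B4}

Merge at B1: IN[B1] = OUT[B0] = {b@B0}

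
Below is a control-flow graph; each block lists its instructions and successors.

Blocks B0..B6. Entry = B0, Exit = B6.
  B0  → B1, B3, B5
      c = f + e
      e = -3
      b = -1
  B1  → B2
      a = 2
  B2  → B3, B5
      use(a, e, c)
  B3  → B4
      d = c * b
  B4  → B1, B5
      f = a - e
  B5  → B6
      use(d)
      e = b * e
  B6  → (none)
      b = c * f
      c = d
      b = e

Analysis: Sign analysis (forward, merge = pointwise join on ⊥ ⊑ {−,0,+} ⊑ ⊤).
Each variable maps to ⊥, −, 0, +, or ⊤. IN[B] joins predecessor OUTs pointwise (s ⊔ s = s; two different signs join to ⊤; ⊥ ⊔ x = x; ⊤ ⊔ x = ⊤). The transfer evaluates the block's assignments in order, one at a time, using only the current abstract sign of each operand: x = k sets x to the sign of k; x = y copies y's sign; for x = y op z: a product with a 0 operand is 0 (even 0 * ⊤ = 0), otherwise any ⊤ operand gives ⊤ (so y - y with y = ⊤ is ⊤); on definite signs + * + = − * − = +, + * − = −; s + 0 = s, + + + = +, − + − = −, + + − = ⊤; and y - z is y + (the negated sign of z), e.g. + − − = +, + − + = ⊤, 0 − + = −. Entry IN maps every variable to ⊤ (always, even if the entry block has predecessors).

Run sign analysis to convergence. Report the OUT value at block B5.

Fixpoint table:
  B0:   IN=(all ⊤)   OUT={b:-, e:-; rest ⊤}
  B1:   IN={b:-, e:-; rest ⊤}   OUT={a:+, b:-, e:-; rest ⊤}
  B2:   IN={a:+, b:-, e:-; rest ⊤}   OUT={a:+, b:-, e:-; rest ⊤}
  B3:   IN={b:-, e:-; rest ⊤}   OUT={b:-, e:-; rest ⊤}
  B4:   IN={b:-, e:-; rest ⊤}   OUT={b:-, e:-; rest ⊤}
  B5:   IN={b:-, e:-; rest ⊤}   OUT={b:-, e:+; rest ⊤}
  B6:   IN={b:-, e:+; rest ⊤}   OUT={b:+, e:+; rest ⊤}

Merge at B5: IN[B5] = OUT[B0] ⊔ OUT[B2] ⊔ OUT[B4] = {a: ⊤, b: -, c: ⊤, d: ⊤, e: -, f: ⊤}
Applying B5's transfer function to that IN value gives OUT[B5] (row B5 above).

Answer: {a: ⊤, b: -, c: ⊤, d: ⊤, e: +, f: ⊤}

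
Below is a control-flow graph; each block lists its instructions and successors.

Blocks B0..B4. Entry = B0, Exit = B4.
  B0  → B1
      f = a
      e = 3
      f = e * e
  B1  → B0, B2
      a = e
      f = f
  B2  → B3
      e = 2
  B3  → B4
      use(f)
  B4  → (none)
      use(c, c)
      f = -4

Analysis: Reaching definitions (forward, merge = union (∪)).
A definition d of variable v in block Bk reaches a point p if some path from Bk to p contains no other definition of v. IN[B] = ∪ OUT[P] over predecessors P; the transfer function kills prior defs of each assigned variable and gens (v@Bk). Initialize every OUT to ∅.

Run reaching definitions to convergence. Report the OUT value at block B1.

Answer: {a@B1, e@B0, f@B1}

Derivation:
Per-block solution:
  B0: | IN={a@B1, e@B0, f@B1} | OUT={a@B1, e@B0, f@B0}
  B1: | IN={a@B1, e@B0, f@B0} | OUT={a@B1, e@B0, f@B1}
  B2: | IN={a@B1, e@B0, f@B1} | OUT={a@B1, e@B2, f@B1}
  B3: | IN={a@B1, e@B2, f@B1} | OUT={a@B1, e@B2, f@B1}
  B4: | IN={a@B1, e@B2, f@B1} | OUT={a@B1, e@B2, f@B4}

Merge at B1: IN[B1] = OUT[B0] = {a@B1, e@B0, f@B0}
Applying B1's transfer function to that IN value gives OUT[B1] (row B1 above).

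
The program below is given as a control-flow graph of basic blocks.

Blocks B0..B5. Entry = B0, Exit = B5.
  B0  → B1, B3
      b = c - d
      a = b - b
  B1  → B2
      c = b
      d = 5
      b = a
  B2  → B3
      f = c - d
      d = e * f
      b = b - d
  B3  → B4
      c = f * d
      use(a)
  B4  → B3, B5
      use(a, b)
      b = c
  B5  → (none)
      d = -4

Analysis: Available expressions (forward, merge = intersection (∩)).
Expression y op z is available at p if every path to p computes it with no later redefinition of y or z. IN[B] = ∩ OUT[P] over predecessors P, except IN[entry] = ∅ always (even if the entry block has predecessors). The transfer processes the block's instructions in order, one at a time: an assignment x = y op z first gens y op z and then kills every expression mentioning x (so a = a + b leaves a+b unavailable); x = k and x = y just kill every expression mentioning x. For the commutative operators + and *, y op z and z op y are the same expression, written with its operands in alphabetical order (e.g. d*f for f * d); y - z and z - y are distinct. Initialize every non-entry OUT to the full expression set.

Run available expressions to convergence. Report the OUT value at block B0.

Converged values:
  B0:  IN={}  OUT={b-b, c-d}
  B1:  IN={b-b, c-d}  OUT={}
  B2:  IN={}  OUT={e*f}
  B3:  IN={}  OUT={d*f}
  B4:  IN={d*f}  OUT={d*f}
  B5:  IN={d*f}  OUT={}

B0 is the boundary node: IN[B0] = {}
Applying B0's transfer function to that IN value gives OUT[B0] (row B0 above).

Answer: {b-b, c-d}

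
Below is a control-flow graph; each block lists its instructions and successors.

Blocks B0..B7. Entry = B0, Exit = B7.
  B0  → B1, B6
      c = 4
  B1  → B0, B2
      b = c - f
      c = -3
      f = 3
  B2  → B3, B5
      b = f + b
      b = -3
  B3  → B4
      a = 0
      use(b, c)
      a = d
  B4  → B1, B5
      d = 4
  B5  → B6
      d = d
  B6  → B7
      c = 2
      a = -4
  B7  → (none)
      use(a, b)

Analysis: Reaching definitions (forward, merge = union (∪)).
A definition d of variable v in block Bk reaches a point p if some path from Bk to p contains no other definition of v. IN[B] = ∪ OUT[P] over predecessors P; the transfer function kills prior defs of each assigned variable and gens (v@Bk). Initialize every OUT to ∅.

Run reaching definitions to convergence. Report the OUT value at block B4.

Per-block solution:
  B0:  IN={a@B3, b@B1, c@B1, d@B4, f@B1}  OUT={a@B3, b@B1, c@B0, d@B4, f@B1}
  B1:  IN={a@B3, b@B1, b@B2, c@B0, c@B1, d@B4, f@B1}  OUT={a@B3, b@B1, c@B1, d@B4, f@B1}
  B2:  IN={a@B3, b@B1, c@B1, d@B4, f@B1}  OUT={a@B3, b@B2, c@B1, d@B4, f@B1}
  B3:  IN={a@B3, b@B2, c@B1, d@B4, f@B1}  OUT={a@B3, b@B2, c@B1, d@B4, f@B1}
  B4:  IN={a@B3, b@B2, c@B1, d@B4, f@B1}  OUT={a@B3, b@B2, c@B1, d@B4, f@B1}
  B5:  IN={a@B3, b@B2, c@B1, d@B4, f@B1}  OUT={a@B3, b@B2, c@B1, d@B5, f@B1}
  B6:  IN={a@B3, b@B1, b@B2, c@B0, c@B1, d@B4, d@B5, f@B1}  OUT={a@B6, b@B1, b@B2, c@B6, d@B4, d@B5, f@B1}
  B7:  IN={a@B6, b@B1, b@B2, c@B6, d@B4, d@B5, f@B1}  OUT={a@B6, b@B1, b@B2, c@B6, d@B4, d@B5, f@B1}

Merge at B4: IN[B4] = OUT[B3] = {a@B3, b@B2, c@B1, d@B4, f@B1}
Applying B4's transfer function to that IN value gives OUT[B4] (row B4 above).

Answer: {a@B3, b@B2, c@B1, d@B4, f@B1}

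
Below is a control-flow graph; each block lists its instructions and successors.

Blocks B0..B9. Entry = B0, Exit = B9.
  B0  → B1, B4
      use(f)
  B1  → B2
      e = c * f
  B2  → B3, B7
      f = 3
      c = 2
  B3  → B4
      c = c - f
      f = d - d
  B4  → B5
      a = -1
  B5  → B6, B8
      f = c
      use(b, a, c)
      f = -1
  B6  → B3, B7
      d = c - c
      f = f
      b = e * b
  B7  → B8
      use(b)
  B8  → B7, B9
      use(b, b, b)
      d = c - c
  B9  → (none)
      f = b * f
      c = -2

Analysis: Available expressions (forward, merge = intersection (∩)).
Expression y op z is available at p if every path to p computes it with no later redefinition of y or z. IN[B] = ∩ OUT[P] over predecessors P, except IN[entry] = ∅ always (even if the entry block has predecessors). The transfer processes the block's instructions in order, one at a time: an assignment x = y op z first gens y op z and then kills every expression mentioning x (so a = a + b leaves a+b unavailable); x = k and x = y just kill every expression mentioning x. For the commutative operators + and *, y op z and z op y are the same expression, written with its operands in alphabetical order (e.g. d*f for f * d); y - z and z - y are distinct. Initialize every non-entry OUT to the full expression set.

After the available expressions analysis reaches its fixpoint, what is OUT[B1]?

Answer: {c*f}

Working:
Converged values:
  B0:  IN={}  OUT={}
  B1:  IN={}  OUT={c*f}
  B2:  IN={c*f}  OUT={}
  B3:  IN={}  OUT={d-d}
  B4:  IN={}  OUT={}
  B5:  IN={}  OUT={}
  B6:  IN={}  OUT={c-c}
  B7:  IN={}  OUT={}
  B8:  IN={}  OUT={c-c}
  B9:  IN={c-c}  OUT={}

Merge at B1: IN[B1] = OUT[B0] = {}
Applying B1's transfer function to that IN value gives OUT[B1] (row B1 above).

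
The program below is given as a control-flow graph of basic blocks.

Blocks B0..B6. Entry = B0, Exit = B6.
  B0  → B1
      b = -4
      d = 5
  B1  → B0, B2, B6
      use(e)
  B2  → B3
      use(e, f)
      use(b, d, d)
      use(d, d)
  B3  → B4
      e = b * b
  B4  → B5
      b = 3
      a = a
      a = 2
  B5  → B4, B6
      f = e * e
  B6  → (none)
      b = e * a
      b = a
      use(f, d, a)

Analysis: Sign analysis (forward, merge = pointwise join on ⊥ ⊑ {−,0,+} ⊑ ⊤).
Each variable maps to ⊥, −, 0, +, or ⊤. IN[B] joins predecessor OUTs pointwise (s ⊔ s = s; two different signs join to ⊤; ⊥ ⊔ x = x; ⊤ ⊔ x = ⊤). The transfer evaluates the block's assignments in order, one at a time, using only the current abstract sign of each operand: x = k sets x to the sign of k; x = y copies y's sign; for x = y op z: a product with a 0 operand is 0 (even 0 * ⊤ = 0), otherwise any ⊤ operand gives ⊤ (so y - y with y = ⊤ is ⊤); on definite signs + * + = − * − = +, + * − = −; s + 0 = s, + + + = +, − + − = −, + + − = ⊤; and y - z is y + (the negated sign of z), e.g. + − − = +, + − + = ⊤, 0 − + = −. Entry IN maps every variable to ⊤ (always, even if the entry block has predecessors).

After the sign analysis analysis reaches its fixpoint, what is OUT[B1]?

Answer: {a: ⊤, b: -, c: ⊤, d: +, e: ⊤, f: ⊤}

Working:
Converged values:
  B0: | IN=(all ⊤) | OUT={b:-, d:+; rest ⊤}
  B1: | IN={b:-, d:+; rest ⊤} | OUT={b:-, d:+; rest ⊤}
  B2: | IN={b:-, d:+; rest ⊤} | OUT={b:-, d:+; rest ⊤}
  B3: | IN={b:-, d:+; rest ⊤} | OUT={b:-, d:+, e:+; rest ⊤}
  B4: | IN={d:+, e:+; rest ⊤} | OUT={a:+, b:+, d:+, e:+; rest ⊤}
  B5: | IN={a:+, b:+, d:+, e:+; rest ⊤} | OUT={a:+, b:+, d:+, e:+, f:+; rest ⊤}
  B6: | IN={d:+; rest ⊤} | OUT={d:+; rest ⊤}

Merge at B1: IN[B1] = OUT[B0] = {a: ⊤, b: -, c: ⊤, d: +, e: ⊤, f: ⊤}
Applying B1's transfer function to that IN value gives OUT[B1] (row B1 above).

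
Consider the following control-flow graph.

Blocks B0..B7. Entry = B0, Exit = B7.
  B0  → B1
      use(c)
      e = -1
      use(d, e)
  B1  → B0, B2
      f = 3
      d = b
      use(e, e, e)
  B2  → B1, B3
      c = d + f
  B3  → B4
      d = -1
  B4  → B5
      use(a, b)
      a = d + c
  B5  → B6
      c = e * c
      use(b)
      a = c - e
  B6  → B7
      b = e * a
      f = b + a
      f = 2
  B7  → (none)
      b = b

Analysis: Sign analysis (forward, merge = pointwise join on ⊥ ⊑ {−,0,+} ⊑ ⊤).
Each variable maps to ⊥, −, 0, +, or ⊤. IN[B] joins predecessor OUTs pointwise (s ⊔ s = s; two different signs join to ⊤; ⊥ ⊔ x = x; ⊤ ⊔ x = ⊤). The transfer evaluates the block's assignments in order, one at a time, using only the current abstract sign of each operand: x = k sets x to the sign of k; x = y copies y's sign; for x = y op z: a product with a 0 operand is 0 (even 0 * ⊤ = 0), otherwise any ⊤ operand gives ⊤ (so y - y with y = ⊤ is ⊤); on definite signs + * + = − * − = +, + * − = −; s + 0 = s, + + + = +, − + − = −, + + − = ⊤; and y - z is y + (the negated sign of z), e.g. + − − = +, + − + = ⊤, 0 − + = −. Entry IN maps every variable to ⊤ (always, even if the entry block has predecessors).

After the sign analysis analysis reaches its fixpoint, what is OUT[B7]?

Answer: {a: ⊤, b: ⊤, c: ⊤, d: -, e: -, f: +}

Derivation:
Per-block solution:
  B0:  IN=(all ⊤)  OUT={e:-; rest ⊤}
  B1:  IN={e:-; rest ⊤}  OUT={e:-, f:+; rest ⊤}
  B2:  IN={e:-, f:+; rest ⊤}  OUT={e:-, f:+; rest ⊤}
  B3:  IN={e:-, f:+; rest ⊤}  OUT={d:-, e:-, f:+; rest ⊤}
  B4:  IN={d:-, e:-, f:+; rest ⊤}  OUT={d:-, e:-, f:+; rest ⊤}
  B5:  IN={d:-, e:-, f:+; rest ⊤}  OUT={d:-, e:-, f:+; rest ⊤}
  B6:  IN={d:-, e:-, f:+; rest ⊤}  OUT={d:-, e:-, f:+; rest ⊤}
  B7:  IN={d:-, e:-, f:+; rest ⊤}  OUT={d:-, e:-, f:+; rest ⊤}

Merge at B7: IN[B7] = OUT[B6] = {a: ⊤, b: ⊤, c: ⊤, d: -, e: -, f: +}
Applying B7's transfer function to that IN value gives OUT[B7] (row B7 above).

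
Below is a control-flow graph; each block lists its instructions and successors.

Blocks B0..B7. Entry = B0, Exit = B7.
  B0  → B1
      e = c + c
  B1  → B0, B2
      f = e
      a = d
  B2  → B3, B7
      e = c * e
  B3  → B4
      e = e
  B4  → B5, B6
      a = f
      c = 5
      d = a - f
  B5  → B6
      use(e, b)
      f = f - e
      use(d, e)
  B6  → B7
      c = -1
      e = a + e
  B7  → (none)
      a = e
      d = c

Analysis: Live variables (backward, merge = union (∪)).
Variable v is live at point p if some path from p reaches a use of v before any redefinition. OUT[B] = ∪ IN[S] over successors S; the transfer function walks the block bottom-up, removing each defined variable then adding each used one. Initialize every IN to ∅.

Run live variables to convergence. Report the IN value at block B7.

Fixpoint table:
  B0:   IN={b, c, d}   OUT={b, c, d, e}
  B1:   IN={b, c, d, e}   OUT={b, c, d, e, f}
  B2:   IN={b, c, e, f}   OUT={b, c, e, f}
  B3:   IN={b, e, f}   OUT={b, e, f}
  B4:   IN={b, e, f}   OUT={a, b, d, e, f}
  B5:   IN={a, b, d, e, f}   OUT={a, e}
  B6:   IN={a, e}   OUT={c, e}
  B7:   IN={c, e}   OUT={}

B7 is the boundary node: OUT[B7] = {}
Applying B7's transfer function to that OUT value gives IN[B7] (row B7 above).

Answer: {c, e}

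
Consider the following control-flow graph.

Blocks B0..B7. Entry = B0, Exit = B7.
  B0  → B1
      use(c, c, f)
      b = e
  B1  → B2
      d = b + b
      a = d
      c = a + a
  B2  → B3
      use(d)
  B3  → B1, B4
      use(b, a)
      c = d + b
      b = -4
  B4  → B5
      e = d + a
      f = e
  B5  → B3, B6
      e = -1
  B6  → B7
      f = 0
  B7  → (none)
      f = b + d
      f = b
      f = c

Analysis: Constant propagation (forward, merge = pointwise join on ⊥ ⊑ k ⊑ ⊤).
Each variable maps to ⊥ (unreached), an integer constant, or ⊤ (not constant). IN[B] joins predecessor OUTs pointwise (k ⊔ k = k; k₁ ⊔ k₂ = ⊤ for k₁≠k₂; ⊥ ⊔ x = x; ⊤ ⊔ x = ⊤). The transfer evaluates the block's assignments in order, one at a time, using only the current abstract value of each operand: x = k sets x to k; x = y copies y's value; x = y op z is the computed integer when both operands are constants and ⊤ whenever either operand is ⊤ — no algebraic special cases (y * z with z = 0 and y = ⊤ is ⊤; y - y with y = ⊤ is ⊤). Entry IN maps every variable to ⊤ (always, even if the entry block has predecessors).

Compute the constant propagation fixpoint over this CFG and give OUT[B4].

Answer: {a: ⊤, b: -4, c: ⊤, d: ⊤, e: ⊤, f: ⊤}

Derivation:
Converged values:
  B0: | IN=(all ⊤) | OUT=(all ⊤)
  B1: | IN=(all ⊤) | OUT=(all ⊤)
  B2: | IN=(all ⊤) | OUT=(all ⊤)
  B3: | IN=(all ⊤) | OUT={b:-4; rest ⊤}
  B4: | IN={b:-4; rest ⊤} | OUT={b:-4; rest ⊤}
  B5: | IN={b:-4; rest ⊤} | OUT={b:-4, e:-1; rest ⊤}
  B6: | IN={b:-4, e:-1; rest ⊤} | OUT={b:-4, e:-1, f:0; rest ⊤}
  B7: | IN={b:-4, e:-1, f:0; rest ⊤} | OUT={b:-4, e:-1; rest ⊤}

Merge at B4: IN[B4] = OUT[B3] = {a: ⊤, b: -4, c: ⊤, d: ⊤, e: ⊤, f: ⊤}
Applying B4's transfer function to that IN value gives OUT[B4] (row B4 above).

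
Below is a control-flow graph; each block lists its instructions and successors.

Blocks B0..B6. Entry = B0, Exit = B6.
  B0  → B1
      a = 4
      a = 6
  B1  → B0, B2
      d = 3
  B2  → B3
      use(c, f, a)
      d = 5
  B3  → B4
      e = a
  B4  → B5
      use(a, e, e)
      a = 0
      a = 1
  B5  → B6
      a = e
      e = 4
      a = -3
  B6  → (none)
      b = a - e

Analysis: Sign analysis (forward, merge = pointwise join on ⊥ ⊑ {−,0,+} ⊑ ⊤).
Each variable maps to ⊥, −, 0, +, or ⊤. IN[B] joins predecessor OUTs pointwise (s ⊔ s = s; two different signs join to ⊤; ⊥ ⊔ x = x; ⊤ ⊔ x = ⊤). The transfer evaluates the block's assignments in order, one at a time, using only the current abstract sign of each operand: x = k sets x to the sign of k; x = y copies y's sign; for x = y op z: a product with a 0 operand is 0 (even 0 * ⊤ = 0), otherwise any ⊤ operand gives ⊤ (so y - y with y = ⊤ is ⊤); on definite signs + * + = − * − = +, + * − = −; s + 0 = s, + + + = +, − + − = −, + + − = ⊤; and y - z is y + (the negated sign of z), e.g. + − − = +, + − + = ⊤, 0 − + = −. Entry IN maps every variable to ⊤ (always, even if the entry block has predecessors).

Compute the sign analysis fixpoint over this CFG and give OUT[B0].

Answer: {a: +, b: ⊤, c: ⊤, d: ⊤, e: ⊤, f: ⊤}

Working:
Fixpoint table:
  B0:  IN=(all ⊤)  OUT={a:+; rest ⊤}
  B1:  IN={a:+; rest ⊤}  OUT={a:+, d:+; rest ⊤}
  B2:  IN={a:+, d:+; rest ⊤}  OUT={a:+, d:+; rest ⊤}
  B3:  IN={a:+, d:+; rest ⊤}  OUT={a:+, d:+, e:+; rest ⊤}
  B4:  IN={a:+, d:+, e:+; rest ⊤}  OUT={a:+, d:+, e:+; rest ⊤}
  B5:  IN={a:+, d:+, e:+; rest ⊤}  OUT={a:-, d:+, e:+; rest ⊤}
  B6:  IN={a:-, d:+, e:+; rest ⊤}  OUT={a:-, b:-, d:+, e:+; rest ⊤}

Merge at B0 (entry node, so the boundary value (all ⊤) is joined with the incoming edge(s)): IN[B0] = (all ⊤) ⊔ OUT[B1] = {a: ⊤, b: ⊤, c: ⊤, d: ⊤, e: ⊤, f: ⊤}
Applying B0's transfer function to that IN value gives OUT[B0] (row B0 above).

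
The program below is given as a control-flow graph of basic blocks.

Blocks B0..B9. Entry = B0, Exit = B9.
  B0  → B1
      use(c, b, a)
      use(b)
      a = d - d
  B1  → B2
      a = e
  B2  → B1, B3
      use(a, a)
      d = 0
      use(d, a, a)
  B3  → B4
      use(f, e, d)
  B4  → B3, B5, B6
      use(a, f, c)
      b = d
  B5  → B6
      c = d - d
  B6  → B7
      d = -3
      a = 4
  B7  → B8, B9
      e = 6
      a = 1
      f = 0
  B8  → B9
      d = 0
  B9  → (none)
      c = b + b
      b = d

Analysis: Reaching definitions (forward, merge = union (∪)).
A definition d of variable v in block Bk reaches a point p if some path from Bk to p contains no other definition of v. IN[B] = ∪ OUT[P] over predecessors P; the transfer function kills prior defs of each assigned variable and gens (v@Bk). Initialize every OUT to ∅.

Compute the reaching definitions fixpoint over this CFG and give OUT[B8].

Per-block solution:
  B0: | IN={} | OUT={a@B0}
  B1: | IN={a@B0, a@B1, d@B2} | OUT={a@B1, d@B2}
  B2: | IN={a@B1, d@B2} | OUT={a@B1, d@B2}
  B3: | IN={a@B1, b@B4, d@B2} | OUT={a@B1, b@B4, d@B2}
  B4: | IN={a@B1, b@B4, d@B2} | OUT={a@B1, b@B4, d@B2}
  B5: | IN={a@B1, b@B4, d@B2} | OUT={a@B1, b@B4, c@B5, d@B2}
  B6: | IN={a@B1, b@B4, c@B5, d@B2} | OUT={a@B6, b@B4, c@B5, d@B6}
  B7: | IN={a@B6, b@B4, c@B5, d@B6} | OUT={a@B7, b@B4, c@B5, d@B6, e@B7, f@B7}
  B8: | IN={a@B7, b@B4, c@B5, d@B6, e@B7, f@B7} | OUT={a@B7, b@B4, c@B5, d@B8, e@B7, f@B7}
  B9: | IN={a@B7, b@B4, c@B5, d@B6, d@B8, e@B7, f@B7} | OUT={a@B7, b@B9, c@B9, d@B6, d@B8, e@B7, f@B7}

Merge at B8: IN[B8] = OUT[B7] = {a@B7, b@B4, c@B5, d@B6, e@B7, f@B7}
Applying B8's transfer function to that IN value gives OUT[B8] (row B8 above).

Answer: {a@B7, b@B4, c@B5, d@B8, e@B7, f@B7}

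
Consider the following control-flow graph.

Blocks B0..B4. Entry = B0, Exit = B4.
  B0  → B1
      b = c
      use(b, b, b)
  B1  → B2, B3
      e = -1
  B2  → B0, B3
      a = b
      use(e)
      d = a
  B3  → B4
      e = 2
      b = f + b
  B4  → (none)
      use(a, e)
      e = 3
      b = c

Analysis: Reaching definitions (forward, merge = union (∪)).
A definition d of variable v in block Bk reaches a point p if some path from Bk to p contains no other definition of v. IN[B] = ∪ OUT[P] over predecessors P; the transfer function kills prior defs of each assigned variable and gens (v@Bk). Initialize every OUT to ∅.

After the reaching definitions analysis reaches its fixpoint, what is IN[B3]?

Answer: {a@B2, b@B0, d@B2, e@B1}

Working:
Fixpoint table:
  B0:  IN={a@B2, b@B0, d@B2, e@B1}  OUT={a@B2, b@B0, d@B2, e@B1}
  B1:  IN={a@B2, b@B0, d@B2, e@B1}  OUT={a@B2, b@B0, d@B2, e@B1}
  B2:  IN={a@B2, b@B0, d@B2, e@B1}  OUT={a@B2, b@B0, d@B2, e@B1}
  B3:  IN={a@B2, b@B0, d@B2, e@B1}  OUT={a@B2, b@B3, d@B2, e@B3}
  B4:  IN={a@B2, b@B3, d@B2, e@B3}  OUT={a@B2, b@B4, d@B2, e@B4}

Merge at B3: IN[B3] = OUT[B1] ⊔ OUT[B2] = {a@B2, b@B0, d@B2, e@B1}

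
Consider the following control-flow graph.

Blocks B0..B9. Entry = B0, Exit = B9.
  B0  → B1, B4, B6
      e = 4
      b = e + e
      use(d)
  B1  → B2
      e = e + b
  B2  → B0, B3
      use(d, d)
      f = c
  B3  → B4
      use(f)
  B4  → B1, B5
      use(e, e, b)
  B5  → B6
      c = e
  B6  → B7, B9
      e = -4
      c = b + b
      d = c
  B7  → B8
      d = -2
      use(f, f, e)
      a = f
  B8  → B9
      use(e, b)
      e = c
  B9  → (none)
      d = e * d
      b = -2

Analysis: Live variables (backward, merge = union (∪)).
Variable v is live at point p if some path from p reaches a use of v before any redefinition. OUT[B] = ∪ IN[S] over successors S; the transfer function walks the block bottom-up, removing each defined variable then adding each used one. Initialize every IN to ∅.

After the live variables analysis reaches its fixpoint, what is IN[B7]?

Per-block solution:
  B0:  IN={c, d, f}  OUT={b, c, d, e, f}
  B1:  IN={b, c, d, e}  OUT={b, c, d, e}
  B2:  IN={b, c, d, e}  OUT={b, c, d, e, f}
  B3:  IN={b, c, d, e, f}  OUT={b, c, d, e, f}
  B4:  IN={b, c, d, e, f}  OUT={b, c, d, e, f}
  B5:  IN={b, e, f}  OUT={b, f}
  B6:  IN={b, f}  OUT={b, c, d, e, f}
  B7:  IN={b, c, e, f}  OUT={b, c, d, e}
  B8:  IN={b, c, d, e}  OUT={d, e}
  B9:  IN={d, e}  OUT={}

Merge at B7: OUT[B7] = IN[B8] = {b, c, d, e}
Applying B7's transfer function to that OUT value gives IN[B7] (row B7 above).

Answer: {b, c, e, f}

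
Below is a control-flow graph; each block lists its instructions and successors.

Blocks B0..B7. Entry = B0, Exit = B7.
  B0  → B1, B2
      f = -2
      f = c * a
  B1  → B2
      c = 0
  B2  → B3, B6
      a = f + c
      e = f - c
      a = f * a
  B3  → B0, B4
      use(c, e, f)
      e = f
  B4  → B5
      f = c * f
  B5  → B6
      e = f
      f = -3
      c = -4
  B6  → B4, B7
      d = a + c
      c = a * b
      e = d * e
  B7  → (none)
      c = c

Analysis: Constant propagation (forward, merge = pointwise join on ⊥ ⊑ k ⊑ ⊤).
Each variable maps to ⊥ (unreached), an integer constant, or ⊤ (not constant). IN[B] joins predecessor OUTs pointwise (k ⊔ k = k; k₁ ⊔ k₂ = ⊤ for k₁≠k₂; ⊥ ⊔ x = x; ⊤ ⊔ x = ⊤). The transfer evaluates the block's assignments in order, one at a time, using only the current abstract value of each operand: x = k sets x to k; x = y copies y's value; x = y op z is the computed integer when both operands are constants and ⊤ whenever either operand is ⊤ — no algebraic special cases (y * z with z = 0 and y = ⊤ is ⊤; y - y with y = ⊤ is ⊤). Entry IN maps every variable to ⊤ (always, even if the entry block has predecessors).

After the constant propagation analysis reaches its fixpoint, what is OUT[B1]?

Answer: {a: ⊤, b: ⊤, c: 0, d: ⊤, e: ⊤, f: ⊤}

Working:
Per-block solution:
  B0:   IN=(all ⊤)   OUT=(all ⊤)
  B1:   IN=(all ⊤)   OUT={c:0; rest ⊤}
  B2:   IN=(all ⊤)   OUT=(all ⊤)
  B3:   IN=(all ⊤)   OUT=(all ⊤)
  B4:   IN=(all ⊤)   OUT=(all ⊤)
  B5:   IN=(all ⊤)   OUT={c:-4, f:-3; rest ⊤}
  B6:   IN=(all ⊤)   OUT=(all ⊤)
  B7:   IN=(all ⊤)   OUT=(all ⊤)

Merge at B1: IN[B1] = OUT[B0] = {a: ⊤, b: ⊤, c: ⊤, d: ⊤, e: ⊤, f: ⊤}
Applying B1's transfer function to that IN value gives OUT[B1] (row B1 above).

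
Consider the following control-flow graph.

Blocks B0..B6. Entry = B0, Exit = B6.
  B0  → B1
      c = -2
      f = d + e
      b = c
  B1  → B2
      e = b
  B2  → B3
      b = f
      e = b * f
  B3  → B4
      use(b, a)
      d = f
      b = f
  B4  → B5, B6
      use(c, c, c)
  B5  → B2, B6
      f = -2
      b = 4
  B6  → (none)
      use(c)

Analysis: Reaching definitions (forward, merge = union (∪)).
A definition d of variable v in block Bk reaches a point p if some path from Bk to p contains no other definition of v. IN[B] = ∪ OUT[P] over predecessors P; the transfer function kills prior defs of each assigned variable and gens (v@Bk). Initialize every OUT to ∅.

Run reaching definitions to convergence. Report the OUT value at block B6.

Answer: {b@B3, b@B5, c@B0, d@B3, e@B2, f@B0, f@B5}

Derivation:
Converged values:
  B0: | IN={} | OUT={b@B0, c@B0, f@B0}
  B1: | IN={b@B0, c@B0, f@B0} | OUT={b@B0, c@B0, e@B1, f@B0}
  B2: | IN={b@B0, b@B5, c@B0, d@B3, e@B1, e@B2, f@B0, f@B5} | OUT={b@B2, c@B0, d@B3, e@B2, f@B0, f@B5}
  B3: | IN={b@B2, c@B0, d@B3, e@B2, f@B0, f@B5} | OUT={b@B3, c@B0, d@B3, e@B2, f@B0, f@B5}
  B4: | IN={b@B3, c@B0, d@B3, e@B2, f@B0, f@B5} | OUT={b@B3, c@B0, d@B3, e@B2, f@B0, f@B5}
  B5: | IN={b@B3, c@B0, d@B3, e@B2, f@B0, f@B5} | OUT={b@B5, c@B0, d@B3, e@B2, f@B5}
  B6: | IN={b@B3, b@B5, c@B0, d@B3, e@B2, f@B0, f@B5} | OUT={b@B3, b@B5, c@B0, d@B3, e@B2, f@B0, f@B5}

Merge at B6: IN[B6] = OUT[B4] ⊔ OUT[B5] = {b@B3, b@B5, c@B0, d@B3, e@B2, f@B0, f@B5}
Applying B6's transfer function to that IN value gives OUT[B6] (row B6 above).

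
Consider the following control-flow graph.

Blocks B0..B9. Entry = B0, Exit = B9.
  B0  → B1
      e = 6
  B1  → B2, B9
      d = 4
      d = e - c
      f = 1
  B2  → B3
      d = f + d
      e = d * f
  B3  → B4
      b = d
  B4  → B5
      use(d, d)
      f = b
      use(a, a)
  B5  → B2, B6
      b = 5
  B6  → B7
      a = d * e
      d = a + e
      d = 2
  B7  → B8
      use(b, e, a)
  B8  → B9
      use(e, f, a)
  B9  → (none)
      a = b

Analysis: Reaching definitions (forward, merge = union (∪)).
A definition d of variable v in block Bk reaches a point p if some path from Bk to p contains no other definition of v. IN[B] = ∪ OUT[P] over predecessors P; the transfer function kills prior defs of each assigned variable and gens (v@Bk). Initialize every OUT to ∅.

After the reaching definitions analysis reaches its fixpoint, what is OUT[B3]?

Fixpoint table:
  B0: | IN={} | OUT={e@B0}
  B1: | IN={e@B0} | OUT={d@B1, e@B0, f@B1}
  B2: | IN={b@B5, d@B1, d@B2, e@B0, e@B2, f@B1, f@B4} | OUT={b@B5, d@B2, e@B2, f@B1, f@B4}
  B3: | IN={b@B5, d@B2, e@B2, f@B1, f@B4} | OUT={b@B3, d@B2, e@B2, f@B1, f@B4}
  B4: | IN={b@B3, d@B2, e@B2, f@B1, f@B4} | OUT={b@B3, d@B2, e@B2, f@B4}
  B5: | IN={b@B3, d@B2, e@B2, f@B4} | OUT={b@B5, d@B2, e@B2, f@B4}
  B6: | IN={b@B5, d@B2, e@B2, f@B4} | OUT={a@B6, b@B5, d@B6, e@B2, f@B4}
  B7: | IN={a@B6, b@B5, d@B6, e@B2, f@B4} | OUT={a@B6, b@B5, d@B6, e@B2, f@B4}
  B8: | IN={a@B6, b@B5, d@B6, e@B2, f@B4} | OUT={a@B6, b@B5, d@B6, e@B2, f@B4}
  B9: | IN={a@B6, b@B5, d@B1, d@B6, e@B0, e@B2, f@B1, f@B4} | OUT={a@B9, b@B5, d@B1, d@B6, e@B0, e@B2, f@B1, f@B4}

Merge at B3: IN[B3] = OUT[B2] = {b@B5, d@B2, e@B2, f@B1, f@B4}
Applying B3's transfer function to that IN value gives OUT[B3] (row B3 above).

Answer: {b@B3, d@B2, e@B2, f@B1, f@B4}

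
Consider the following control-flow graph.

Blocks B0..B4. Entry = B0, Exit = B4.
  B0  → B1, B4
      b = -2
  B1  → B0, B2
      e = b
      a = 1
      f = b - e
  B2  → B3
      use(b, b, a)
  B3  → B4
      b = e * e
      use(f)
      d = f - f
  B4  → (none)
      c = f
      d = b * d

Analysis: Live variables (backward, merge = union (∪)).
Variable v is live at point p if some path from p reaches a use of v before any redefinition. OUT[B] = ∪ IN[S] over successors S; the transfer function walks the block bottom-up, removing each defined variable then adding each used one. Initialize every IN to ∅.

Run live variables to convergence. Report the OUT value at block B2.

Answer: {e, f}

Trace:
Fixpoint table:
  B0: | IN={d, f} | OUT={b, d, f}
  B1: | IN={b, d} | OUT={a, b, d, e, f}
  B2: | IN={a, b, e, f} | OUT={e, f}
  B3: | IN={e, f} | OUT={b, d, f}
  B4: | IN={b, d, f} | OUT={}

Merge at B2: OUT[B2] = IN[B3] = {e, f}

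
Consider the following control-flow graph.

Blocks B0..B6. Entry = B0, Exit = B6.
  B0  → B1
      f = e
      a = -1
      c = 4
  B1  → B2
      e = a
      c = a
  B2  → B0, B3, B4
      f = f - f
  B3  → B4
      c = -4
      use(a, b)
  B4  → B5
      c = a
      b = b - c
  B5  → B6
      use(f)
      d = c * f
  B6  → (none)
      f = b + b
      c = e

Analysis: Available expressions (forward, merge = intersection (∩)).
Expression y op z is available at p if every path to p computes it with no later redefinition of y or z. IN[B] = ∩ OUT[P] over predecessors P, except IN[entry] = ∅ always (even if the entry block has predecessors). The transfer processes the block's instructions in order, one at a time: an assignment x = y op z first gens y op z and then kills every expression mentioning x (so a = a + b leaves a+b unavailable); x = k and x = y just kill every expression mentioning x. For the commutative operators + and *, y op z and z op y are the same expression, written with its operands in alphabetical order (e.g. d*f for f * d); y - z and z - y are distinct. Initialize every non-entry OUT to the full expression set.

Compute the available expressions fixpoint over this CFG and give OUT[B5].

Answer: {c*f}

Working:
Per-block solution:
  B0:  IN={}  OUT={}
  B1:  IN={}  OUT={}
  B2:  IN={}  OUT={}
  B3:  IN={}  OUT={}
  B4:  IN={}  OUT={}
  B5:  IN={}  OUT={c*f}
  B6:  IN={c*f}  OUT={b+b}

Merge at B5: IN[B5] = OUT[B4] = {}
Applying B5's transfer function to that IN value gives OUT[B5] (row B5 above).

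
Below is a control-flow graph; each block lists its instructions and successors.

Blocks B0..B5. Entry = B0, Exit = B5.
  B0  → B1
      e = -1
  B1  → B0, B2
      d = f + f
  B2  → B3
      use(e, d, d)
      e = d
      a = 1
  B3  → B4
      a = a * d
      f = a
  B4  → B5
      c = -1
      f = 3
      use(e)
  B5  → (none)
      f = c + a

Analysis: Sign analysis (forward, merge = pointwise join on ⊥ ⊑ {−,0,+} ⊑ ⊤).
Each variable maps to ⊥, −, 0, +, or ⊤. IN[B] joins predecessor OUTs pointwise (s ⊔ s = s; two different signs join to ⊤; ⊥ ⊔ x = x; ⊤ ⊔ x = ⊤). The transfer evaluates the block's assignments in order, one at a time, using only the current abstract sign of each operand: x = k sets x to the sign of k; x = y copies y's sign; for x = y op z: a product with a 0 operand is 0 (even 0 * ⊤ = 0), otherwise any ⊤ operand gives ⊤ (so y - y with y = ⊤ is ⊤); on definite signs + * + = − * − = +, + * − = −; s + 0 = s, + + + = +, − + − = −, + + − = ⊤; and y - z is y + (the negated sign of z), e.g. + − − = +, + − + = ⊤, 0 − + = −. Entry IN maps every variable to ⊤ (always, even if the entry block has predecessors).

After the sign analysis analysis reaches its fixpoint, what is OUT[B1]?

Fixpoint table:
  B0:   IN=(all ⊤)   OUT={e:-; rest ⊤}
  B1:   IN={e:-; rest ⊤}   OUT={e:-; rest ⊤}
  B2:   IN={e:-; rest ⊤}   OUT={a:+; rest ⊤}
  B3:   IN={a:+; rest ⊤}   OUT=(all ⊤)
  B4:   IN=(all ⊤)   OUT={c:-, f:+; rest ⊤}
  B5:   IN={c:-, f:+; rest ⊤}   OUT={c:-; rest ⊤}

Merge at B1: IN[B1] = OUT[B0] = {a: ⊤, b: ⊤, c: ⊤, d: ⊤, e: -, f: ⊤}
Applying B1's transfer function to that IN value gives OUT[B1] (row B1 above).

Answer: {a: ⊤, b: ⊤, c: ⊤, d: ⊤, e: -, f: ⊤}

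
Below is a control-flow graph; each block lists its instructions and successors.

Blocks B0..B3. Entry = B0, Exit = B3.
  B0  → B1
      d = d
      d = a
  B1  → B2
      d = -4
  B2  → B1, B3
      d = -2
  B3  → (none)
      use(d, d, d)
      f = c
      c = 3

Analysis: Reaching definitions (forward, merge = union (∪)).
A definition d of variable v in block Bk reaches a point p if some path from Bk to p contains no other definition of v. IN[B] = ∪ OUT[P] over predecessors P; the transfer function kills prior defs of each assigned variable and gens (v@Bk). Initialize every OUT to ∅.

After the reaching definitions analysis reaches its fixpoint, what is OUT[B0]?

Per-block solution:
  B0:  IN={}  OUT={d@B0}
  B1:  IN={d@B0, d@B2}  OUT={d@B1}
  B2:  IN={d@B1}  OUT={d@B2}
  B3:  IN={d@B2}  OUT={c@B3, d@B2, f@B3}

B0 is the boundary node: IN[B0] = {}
Applying B0's transfer function to that IN value gives OUT[B0] (row B0 above).

Answer: {d@B0}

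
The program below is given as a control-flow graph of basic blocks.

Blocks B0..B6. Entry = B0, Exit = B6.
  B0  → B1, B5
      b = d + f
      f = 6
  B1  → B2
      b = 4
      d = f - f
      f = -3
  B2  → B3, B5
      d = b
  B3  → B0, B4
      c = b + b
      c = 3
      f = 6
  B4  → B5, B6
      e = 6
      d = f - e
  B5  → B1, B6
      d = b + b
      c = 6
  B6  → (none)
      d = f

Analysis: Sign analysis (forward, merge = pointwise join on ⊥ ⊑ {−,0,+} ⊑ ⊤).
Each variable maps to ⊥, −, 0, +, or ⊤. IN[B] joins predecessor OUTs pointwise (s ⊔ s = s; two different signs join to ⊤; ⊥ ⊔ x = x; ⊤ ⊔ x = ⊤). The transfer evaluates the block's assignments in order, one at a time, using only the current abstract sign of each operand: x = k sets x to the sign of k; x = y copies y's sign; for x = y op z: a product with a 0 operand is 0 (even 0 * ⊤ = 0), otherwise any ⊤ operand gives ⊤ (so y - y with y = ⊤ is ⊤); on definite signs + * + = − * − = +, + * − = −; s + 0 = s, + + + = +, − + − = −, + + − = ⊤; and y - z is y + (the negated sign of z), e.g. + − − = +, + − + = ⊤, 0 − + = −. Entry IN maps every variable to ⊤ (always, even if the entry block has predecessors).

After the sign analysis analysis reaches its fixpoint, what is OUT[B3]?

Answer: {a: ⊤, b: +, c: +, d: +, e: ⊤, f: +}

Working:
Per-block solution:
  B0:   IN=(all ⊤)   OUT={f:+; rest ⊤}
  B1:   IN=(all ⊤)   OUT={b:+, f:-; rest ⊤}
  B2:   IN={b:+, f:-; rest ⊤}   OUT={b:+, d:+, f:-; rest ⊤}
  B3:   IN={b:+, d:+, f:-; rest ⊤}   OUT={b:+, c:+, d:+, f:+; rest ⊤}
  B4:   IN={b:+, c:+, d:+, f:+; rest ⊤}   OUT={b:+, c:+, e:+, f:+; rest ⊤}
  B5:   IN=(all ⊤)   OUT={c:+; rest ⊤}
  B6:   IN={c:+; rest ⊤}   OUT={c:+; rest ⊤}

Merge at B3: IN[B3] = OUT[B2] = {a: ⊤, b: +, c: ⊤, d: +, e: ⊤, f: -}
Applying B3's transfer function to that IN value gives OUT[B3] (row B3 above).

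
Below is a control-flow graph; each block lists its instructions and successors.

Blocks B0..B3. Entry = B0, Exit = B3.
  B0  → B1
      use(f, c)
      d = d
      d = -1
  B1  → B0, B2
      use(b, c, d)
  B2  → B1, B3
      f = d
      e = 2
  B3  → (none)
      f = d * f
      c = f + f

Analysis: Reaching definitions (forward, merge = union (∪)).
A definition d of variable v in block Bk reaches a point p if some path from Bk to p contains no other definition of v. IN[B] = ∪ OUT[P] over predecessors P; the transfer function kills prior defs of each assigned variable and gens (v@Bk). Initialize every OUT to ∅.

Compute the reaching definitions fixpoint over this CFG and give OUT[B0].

Fixpoint table:
  B0:   IN={d@B0, e@B2, f@B2}   OUT={d@B0, e@B2, f@B2}
  B1:   IN={d@B0, e@B2, f@B2}   OUT={d@B0, e@B2, f@B2}
  B2:   IN={d@B0, e@B2, f@B2}   OUT={d@B0, e@B2, f@B2}
  B3:   IN={d@B0, e@B2, f@B2}   OUT={c@B3, d@B0, e@B2, f@B3}

Merge at B0 (entry node, so the boundary value {} is joined with the incoming edge(s)): IN[B0] = {} ⊔ OUT[B1] = {d@B0, e@B2, f@B2}
Applying B0's transfer function to that IN value gives OUT[B0] (row B0 above).

Answer: {d@B0, e@B2, f@B2}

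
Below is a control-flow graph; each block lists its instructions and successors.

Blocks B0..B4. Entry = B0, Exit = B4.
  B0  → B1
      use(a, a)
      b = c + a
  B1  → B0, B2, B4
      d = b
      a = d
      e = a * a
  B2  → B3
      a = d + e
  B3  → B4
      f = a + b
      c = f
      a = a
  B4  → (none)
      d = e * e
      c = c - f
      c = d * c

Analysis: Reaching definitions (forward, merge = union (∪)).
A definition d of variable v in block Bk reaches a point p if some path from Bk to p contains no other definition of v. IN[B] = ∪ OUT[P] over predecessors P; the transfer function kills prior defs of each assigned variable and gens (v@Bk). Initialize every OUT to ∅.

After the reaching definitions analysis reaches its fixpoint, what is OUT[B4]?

Answer: {a@B1, a@B3, b@B0, c@B4, d@B4, e@B1, f@B3}

Derivation:
Per-block solution:
  B0: | IN={a@B1, b@B0, d@B1, e@B1} | OUT={a@B1, b@B0, d@B1, e@B1}
  B1: | IN={a@B1, b@B0, d@B1, e@B1} | OUT={a@B1, b@B0, d@B1, e@B1}
  B2: | IN={a@B1, b@B0, d@B1, e@B1} | OUT={a@B2, b@B0, d@B1, e@B1}
  B3: | IN={a@B2, b@B0, d@B1, e@B1} | OUT={a@B3, b@B0, c@B3, d@B1, e@B1, f@B3}
  B4: | IN={a@B1, a@B3, b@B0, c@B3, d@B1, e@B1, f@B3} | OUT={a@B1, a@B3, b@B0, c@B4, d@B4, e@B1, f@B3}

Merge at B4: IN[B4] = OUT[B1] ⊔ OUT[B3] = {a@B1, a@B3, b@B0, c@B3, d@B1, e@B1, f@B3}
Applying B4's transfer function to that IN value gives OUT[B4] (row B4 above).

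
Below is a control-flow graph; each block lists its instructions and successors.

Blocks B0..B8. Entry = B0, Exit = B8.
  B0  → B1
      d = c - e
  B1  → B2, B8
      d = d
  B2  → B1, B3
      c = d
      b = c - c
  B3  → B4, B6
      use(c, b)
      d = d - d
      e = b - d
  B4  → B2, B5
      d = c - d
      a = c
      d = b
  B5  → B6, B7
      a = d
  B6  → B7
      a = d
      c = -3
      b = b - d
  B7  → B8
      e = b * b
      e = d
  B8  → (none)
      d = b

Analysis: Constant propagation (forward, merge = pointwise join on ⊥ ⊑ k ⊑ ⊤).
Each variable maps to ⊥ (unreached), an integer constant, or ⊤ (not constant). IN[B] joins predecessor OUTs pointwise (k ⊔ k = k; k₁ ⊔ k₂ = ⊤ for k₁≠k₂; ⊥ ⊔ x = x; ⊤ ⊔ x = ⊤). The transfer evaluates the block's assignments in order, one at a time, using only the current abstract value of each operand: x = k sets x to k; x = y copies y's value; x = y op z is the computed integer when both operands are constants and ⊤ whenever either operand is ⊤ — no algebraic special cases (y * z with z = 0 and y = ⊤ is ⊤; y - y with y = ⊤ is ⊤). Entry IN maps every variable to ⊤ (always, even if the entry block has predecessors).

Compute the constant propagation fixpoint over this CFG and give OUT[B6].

Fixpoint table:
  B0:  IN=(all ⊤)  OUT=(all ⊤)
  B1:  IN=(all ⊤)  OUT=(all ⊤)
  B2:  IN=(all ⊤)  OUT=(all ⊤)
  B3:  IN=(all ⊤)  OUT=(all ⊤)
  B4:  IN=(all ⊤)  OUT=(all ⊤)
  B5:  IN=(all ⊤)  OUT=(all ⊤)
  B6:  IN=(all ⊤)  OUT={c:-3; rest ⊤}
  B7:  IN=(all ⊤)  OUT=(all ⊤)
  B8:  IN=(all ⊤)  OUT=(all ⊤)

Merge at B6: IN[B6] = OUT[B3] ⊔ OUT[B5] = {a: ⊤, b: ⊤, c: ⊤, d: ⊤, e: ⊤, f: ⊤}
Applying B6's transfer function to that IN value gives OUT[B6] (row B6 above).

Answer: {a: ⊤, b: ⊤, c: -3, d: ⊤, e: ⊤, f: ⊤}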